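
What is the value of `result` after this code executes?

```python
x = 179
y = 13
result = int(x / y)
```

x = 179; y = 13; result = 13

13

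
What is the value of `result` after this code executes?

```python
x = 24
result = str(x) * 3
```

x = 24; result = '242424'

'242424'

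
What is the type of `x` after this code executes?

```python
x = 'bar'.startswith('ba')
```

str.startswith() returns bool

bool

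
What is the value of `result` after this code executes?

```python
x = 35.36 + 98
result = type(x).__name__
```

x is float; result = 'float'

'float'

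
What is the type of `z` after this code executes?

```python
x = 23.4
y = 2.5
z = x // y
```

float // float = float

float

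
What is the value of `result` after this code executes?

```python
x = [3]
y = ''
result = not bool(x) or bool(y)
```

x = [3]; y = ''; result = False

False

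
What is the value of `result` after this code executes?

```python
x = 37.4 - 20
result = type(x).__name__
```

x is float; result = 'float'

'float'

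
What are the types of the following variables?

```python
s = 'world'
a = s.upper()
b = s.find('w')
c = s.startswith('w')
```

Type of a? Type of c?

upper() returns str; startswith() returns bool

str, bool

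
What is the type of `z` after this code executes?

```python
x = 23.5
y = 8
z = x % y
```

float % int = float

float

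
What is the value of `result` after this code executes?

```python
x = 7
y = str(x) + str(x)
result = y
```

x = 7; y = '77'; result = '77'

'77'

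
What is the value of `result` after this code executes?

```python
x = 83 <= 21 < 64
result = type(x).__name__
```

x is bool; result = 'bool'

'bool'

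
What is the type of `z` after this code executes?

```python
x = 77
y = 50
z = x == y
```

Comparison returns bool

bool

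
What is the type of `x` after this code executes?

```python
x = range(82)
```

range() returns a range object

range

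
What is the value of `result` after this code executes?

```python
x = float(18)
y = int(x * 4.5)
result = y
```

x = 18.0; y = 81; result = 81

81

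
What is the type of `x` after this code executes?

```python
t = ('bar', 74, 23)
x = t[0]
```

Index 0 of tuple is a str literal

str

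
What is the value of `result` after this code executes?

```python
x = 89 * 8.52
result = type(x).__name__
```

x is float; result = 'float'

'float'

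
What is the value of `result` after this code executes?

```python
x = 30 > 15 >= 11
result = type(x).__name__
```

x is bool; result = 'bool'

'bool'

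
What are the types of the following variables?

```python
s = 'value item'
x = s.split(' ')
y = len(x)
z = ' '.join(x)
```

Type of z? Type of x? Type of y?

str.join() returns str; str.split() returns list; len() returns int

str, list, int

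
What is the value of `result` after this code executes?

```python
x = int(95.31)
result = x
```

x = 95; result = 95

95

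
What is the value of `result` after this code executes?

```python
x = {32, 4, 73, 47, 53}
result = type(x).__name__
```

x is set; result = 'set'

'set'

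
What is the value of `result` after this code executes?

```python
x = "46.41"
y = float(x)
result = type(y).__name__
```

x is str; y is float; result = 'float'

'float'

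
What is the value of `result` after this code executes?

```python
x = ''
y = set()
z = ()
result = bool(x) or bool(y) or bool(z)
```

x = ''; y = set(); z = (); result = False

False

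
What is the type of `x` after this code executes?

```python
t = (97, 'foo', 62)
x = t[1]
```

Index 1 of tuple is a str literal

str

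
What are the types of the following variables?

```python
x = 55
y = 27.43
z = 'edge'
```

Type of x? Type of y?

x is assigned a bare integer (no decimal point), so it is an int; y is assigned a number with a decimal point, so it is a float

int, float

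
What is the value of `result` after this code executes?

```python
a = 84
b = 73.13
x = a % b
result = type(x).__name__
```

a is int; b is float; x is float; result = 'float'

'float'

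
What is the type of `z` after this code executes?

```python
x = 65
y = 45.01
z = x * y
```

int * float = float

float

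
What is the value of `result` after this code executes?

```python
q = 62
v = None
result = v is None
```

q = 62; v = None; result = True

True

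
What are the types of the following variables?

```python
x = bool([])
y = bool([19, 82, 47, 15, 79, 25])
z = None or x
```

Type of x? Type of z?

bool() returns bool; None or bool returns the bool

bool, bool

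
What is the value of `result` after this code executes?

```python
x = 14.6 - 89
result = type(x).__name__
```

x is float; result = 'float'

'float'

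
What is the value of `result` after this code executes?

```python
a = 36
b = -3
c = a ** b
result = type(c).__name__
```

a is int; b is int; c is float; result = 'float'

'float'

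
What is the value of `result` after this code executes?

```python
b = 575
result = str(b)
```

b = 575; result = '575'

'575'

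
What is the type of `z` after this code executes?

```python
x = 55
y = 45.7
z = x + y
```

int + float = float

float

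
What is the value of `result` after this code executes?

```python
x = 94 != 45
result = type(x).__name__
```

x is bool; result = 'bool'

'bool'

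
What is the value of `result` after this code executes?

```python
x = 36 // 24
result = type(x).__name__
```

x is int; result = 'int'

'int'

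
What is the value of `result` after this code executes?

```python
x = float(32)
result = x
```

x = 32.0; result = 32.0

32.0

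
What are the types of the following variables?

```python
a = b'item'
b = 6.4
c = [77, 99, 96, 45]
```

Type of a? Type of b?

a is assigned a bytes literal (b'...' prefix); b is assigned a number with a decimal point, so it is a float

bytes, float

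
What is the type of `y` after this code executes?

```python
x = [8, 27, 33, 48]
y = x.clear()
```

list.clear() returns None

NoneType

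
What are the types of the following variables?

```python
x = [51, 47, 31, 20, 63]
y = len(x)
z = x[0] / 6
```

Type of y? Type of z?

len() returns int; int / int = float

int, float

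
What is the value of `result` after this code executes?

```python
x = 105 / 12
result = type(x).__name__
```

x is float; result = 'float'

'float'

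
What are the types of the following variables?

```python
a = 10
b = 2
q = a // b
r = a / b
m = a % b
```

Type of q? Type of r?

// returns int; / returns float

int, float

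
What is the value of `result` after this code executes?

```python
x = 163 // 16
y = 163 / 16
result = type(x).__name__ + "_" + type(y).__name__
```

x is int; y is float; result = 'int_float'

'int_float'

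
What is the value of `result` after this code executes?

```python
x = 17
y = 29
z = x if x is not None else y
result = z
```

x = 17; y = 29; z = 17; result = 17

17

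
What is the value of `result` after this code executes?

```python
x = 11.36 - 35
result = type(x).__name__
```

x is float; result = 'float'

'float'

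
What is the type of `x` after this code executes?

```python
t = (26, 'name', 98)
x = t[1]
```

Index 1 of tuple is a str literal

str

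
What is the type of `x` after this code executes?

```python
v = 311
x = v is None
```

'is' comparison returns bool

bool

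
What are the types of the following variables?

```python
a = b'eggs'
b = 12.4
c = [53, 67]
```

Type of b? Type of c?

b is assigned a number with a decimal point, so it is a float; c is assigned a list literal (square brackets)

float, list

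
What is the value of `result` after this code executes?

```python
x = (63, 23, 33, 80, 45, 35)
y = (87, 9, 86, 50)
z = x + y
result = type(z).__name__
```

x is tuple; y is tuple; z is tuple; result = 'tuple'

'tuple'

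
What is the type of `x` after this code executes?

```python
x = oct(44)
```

oct() returns str representation

str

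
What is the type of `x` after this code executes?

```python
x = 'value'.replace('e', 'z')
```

str.replace() returns str

str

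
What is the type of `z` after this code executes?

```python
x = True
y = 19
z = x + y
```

bool + int = int (bool is subclass of int)

int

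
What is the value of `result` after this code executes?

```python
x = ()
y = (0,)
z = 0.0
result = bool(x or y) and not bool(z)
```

x = (); y = (0,); z = 0.0; result = True

True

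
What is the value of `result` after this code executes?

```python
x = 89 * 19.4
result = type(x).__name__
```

x is float; result = 'float'

'float'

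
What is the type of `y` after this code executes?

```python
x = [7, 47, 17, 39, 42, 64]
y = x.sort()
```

list.sort() returns None (mutates in place)

NoneType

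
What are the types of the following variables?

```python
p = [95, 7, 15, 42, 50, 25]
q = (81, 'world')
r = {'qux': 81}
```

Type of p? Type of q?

p is assigned a list literal (square brackets); q is assigned a tuple (parenthesized, comma-separated values)

list, tuple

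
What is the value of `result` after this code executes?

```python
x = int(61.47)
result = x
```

x = 61; result = 61

61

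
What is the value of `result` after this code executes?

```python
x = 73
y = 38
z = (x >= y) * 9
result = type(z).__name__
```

x is int; y is int; z is int; result = 'int'

'int'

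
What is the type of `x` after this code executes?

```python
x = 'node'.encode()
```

str.encode() returns bytes

bytes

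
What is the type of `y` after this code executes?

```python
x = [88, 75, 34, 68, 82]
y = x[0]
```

Indexing list[int] returns int

int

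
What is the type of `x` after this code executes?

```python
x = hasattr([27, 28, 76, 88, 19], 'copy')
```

hasattr() returns bool

bool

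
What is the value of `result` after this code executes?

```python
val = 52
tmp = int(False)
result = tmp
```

val = 52; tmp = 0; result = 0

0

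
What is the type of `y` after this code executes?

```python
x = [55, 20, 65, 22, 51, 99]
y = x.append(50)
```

list.append() returns None (mutates in place)

NoneType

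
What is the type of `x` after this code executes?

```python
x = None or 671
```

'or' with None returns the other truthy value

int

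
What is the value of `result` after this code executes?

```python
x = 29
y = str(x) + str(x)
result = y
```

x = 29; y = '2929'; result = '2929'

'2929'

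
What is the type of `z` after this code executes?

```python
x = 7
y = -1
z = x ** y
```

int ** negative = float

float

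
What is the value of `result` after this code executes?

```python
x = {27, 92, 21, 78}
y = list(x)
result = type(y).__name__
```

x is set; y is list; result = 'list'

'list'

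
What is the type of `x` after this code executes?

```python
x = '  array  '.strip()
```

str.strip() returns str

str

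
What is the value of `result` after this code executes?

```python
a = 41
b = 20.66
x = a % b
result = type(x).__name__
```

a is int; b is float; x is float; result = 'float'

'float'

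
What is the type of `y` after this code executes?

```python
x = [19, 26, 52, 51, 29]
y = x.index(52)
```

list.index() returns int

int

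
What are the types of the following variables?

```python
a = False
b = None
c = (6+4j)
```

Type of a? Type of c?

a is assigned the constant False, which has type bool; c is assigned (6+4j), an int plus an imaginary literal (j suffix), which evaluates to complex

bool, complex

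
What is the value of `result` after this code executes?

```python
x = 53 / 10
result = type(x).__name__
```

x is float; result = 'float'

'float'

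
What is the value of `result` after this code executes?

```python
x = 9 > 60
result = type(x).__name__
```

x is bool; result = 'bool'

'bool'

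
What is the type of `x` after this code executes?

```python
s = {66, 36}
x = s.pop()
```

Popping from set[int] returns int

int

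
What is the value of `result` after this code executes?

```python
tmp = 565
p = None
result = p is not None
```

tmp = 565; p = None; result = False

False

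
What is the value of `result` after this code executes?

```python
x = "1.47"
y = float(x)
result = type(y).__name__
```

x is str; y is float; result = 'float'

'float'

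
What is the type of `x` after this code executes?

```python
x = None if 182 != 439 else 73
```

182 != 439 is True, so the if branch is taken

NoneType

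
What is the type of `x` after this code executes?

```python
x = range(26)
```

range() returns a range object

range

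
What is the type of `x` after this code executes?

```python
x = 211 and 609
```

'and' with truthy values returns last operand (int)

int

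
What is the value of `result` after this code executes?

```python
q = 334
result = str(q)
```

q = 334; result = '334'

'334'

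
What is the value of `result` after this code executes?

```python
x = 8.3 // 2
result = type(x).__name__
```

x is float; result = 'float'

'float'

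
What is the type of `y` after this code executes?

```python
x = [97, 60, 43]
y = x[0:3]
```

Slicing a list returns a list

list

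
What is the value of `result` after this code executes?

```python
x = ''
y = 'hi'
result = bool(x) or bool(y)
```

x = ''; y = 'hi'; result = True

True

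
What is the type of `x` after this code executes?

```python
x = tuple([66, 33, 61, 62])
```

tuple() constructor returns tuple

tuple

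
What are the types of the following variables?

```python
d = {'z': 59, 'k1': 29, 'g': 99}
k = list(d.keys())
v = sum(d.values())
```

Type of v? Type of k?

sum of ints is int; list() converts to list

int, list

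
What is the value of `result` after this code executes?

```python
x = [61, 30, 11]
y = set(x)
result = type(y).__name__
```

x is list; y is set; result = 'set'

'set'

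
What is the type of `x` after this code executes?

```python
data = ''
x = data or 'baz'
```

'or' returns first truthy value (str)

str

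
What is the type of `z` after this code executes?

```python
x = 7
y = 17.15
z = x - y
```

int - float = float

float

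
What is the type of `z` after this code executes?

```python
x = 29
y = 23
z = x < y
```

Comparison returns bool

bool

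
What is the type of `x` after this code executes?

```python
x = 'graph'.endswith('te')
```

str.endswith() returns bool

bool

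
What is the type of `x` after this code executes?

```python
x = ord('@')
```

ord() returns int (code point)

int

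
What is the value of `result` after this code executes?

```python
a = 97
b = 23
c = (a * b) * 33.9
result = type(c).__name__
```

a is int; b is int; c is float; result = 'float'

'float'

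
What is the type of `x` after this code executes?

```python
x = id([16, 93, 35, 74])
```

id() returns int

int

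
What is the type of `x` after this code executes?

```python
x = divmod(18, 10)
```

divmod() returns tuple of (quotient, remainder)

tuple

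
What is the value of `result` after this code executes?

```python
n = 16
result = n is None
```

n = 16; result = False

False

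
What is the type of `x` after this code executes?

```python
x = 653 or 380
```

'or' returns first truthy value (int)

int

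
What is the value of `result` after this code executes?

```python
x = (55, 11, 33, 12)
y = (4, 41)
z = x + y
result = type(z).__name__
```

x is tuple; y is tuple; z is tuple; result = 'tuple'

'tuple'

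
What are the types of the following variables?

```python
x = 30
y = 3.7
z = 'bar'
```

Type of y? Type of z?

y is assigned a number with a decimal point, so it is a float; z is assigned a quoted string literal, so it is a str

float, str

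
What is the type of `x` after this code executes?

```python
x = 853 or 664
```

'or' returns first truthy value (int)

int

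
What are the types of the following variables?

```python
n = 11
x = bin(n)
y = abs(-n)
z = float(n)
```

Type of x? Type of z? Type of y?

bin() returns str; float() returns float; abs() of int returns int

str, float, int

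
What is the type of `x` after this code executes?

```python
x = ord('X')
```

ord() returns int (code point)

int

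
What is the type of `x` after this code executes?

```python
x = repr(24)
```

repr() returns str

str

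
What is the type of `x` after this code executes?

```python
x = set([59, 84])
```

set() constructor returns set

set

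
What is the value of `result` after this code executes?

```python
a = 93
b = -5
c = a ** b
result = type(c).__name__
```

a is int; b is int; c is float; result = 'float'

'float'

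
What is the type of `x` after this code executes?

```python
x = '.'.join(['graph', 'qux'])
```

str.join() returns str

str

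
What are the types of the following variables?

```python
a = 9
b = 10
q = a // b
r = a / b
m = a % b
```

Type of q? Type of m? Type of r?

// returns int; % of ints returns int; / returns float

int, int, float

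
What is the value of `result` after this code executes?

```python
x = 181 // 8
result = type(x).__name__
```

x is int; result = 'int'

'int'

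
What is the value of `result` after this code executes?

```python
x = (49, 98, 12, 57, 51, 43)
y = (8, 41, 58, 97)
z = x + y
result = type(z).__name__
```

x is tuple; y is tuple; z is tuple; result = 'tuple'

'tuple'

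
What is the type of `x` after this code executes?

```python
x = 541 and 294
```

'and' with truthy values returns last operand (int)

int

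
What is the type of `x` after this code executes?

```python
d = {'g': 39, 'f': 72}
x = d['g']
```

Accessing dict[str, int] with str key returns int

int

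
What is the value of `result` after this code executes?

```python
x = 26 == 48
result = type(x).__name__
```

x is bool; result = 'bool'

'bool'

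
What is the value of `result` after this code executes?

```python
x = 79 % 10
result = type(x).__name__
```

x is int; result = 'int'

'int'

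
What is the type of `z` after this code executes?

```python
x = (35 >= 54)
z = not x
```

'not' returns bool

bool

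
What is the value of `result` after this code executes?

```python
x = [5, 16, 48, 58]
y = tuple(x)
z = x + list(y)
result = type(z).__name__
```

x is list; y is tuple; z is list; result = 'list'

'list'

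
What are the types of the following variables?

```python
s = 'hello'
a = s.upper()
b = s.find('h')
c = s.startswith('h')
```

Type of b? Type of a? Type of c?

find() returns int; upper() returns str; startswith() returns bool

int, str, bool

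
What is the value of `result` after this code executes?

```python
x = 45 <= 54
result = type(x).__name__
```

x is bool; result = 'bool'

'bool'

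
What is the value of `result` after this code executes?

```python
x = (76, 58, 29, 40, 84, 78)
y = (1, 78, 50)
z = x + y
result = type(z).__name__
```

x is tuple; y is tuple; z is tuple; result = 'tuple'

'tuple'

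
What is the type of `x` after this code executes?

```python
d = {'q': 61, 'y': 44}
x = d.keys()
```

.keys() returns dict_keys view

dict_keys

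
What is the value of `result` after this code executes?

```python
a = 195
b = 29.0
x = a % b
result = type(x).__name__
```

a is int; b is float; x is float; result = 'float'

'float'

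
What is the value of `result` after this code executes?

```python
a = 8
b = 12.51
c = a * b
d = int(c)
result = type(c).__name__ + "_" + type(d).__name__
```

a is int; b is float; c is float; d is int; result = 'float_int'

'float_int'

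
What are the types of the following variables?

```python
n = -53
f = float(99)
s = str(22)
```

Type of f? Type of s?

f is assigned the result of calling float(), which returns a float; s is assigned the result of calling str(), which returns a str

float, str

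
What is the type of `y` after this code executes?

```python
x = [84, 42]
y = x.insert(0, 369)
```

list.insert() returns None

NoneType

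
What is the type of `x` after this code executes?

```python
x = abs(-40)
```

abs() of int returns int

int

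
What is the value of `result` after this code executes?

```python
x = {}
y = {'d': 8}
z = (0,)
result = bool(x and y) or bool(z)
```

x = {}; y = {'d': 8}; z = (0,); result = True

True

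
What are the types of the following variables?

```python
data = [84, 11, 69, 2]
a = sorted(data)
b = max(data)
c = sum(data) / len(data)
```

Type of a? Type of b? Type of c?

sorted() returns list; max of ints returns int; int / int = float

list, int, float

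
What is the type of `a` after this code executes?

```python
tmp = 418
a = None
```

None has type NoneType

NoneType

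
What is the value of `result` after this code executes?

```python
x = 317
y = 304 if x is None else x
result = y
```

x = 317; y = 317; result = 317

317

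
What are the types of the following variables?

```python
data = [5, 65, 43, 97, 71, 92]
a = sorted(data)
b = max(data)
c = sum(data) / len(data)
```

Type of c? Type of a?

int / int = float; sorted() returns list

float, list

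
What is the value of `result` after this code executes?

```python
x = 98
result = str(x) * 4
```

x = 98; result = '98989898'

'98989898'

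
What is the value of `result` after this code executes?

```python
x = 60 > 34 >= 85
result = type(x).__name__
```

x is bool; result = 'bool'

'bool'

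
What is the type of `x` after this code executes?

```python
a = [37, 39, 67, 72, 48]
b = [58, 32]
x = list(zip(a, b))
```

list(zip()) returns a list of tuples

list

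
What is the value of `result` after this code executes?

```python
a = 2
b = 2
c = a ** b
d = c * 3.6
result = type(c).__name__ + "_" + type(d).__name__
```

a is int; b is int; c is int; d is float; result = 'int_float'

'int_float'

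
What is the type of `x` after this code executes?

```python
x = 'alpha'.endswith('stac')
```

str.endswith() returns bool

bool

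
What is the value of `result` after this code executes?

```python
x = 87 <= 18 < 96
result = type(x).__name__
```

x is bool; result = 'bool'

'bool'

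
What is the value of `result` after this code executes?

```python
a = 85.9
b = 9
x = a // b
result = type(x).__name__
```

a is float; b is int; x is float; result = 'float'

'float'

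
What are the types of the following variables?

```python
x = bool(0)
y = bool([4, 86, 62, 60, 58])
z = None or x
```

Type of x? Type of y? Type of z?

bool() returns bool; bool() returns bool; None or bool returns the bool

bool, bool, bool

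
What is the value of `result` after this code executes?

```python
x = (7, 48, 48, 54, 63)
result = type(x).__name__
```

x is tuple; result = 'tuple'

'tuple'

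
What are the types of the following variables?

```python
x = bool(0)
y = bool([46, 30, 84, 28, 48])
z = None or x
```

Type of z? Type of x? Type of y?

None or bool returns the bool; bool() returns bool; bool() returns bool

bool, bool, bool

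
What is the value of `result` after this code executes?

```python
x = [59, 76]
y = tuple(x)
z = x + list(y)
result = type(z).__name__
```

x is list; y is tuple; z is list; result = 'list'

'list'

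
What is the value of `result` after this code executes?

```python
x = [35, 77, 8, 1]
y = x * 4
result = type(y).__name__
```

x is list; y is list; result = 'list'

'list'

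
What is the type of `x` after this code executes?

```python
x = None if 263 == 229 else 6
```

263 == 229 is False, so the else branch is taken

int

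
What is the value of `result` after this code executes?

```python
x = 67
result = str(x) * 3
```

x = 67; result = '676767'

'676767'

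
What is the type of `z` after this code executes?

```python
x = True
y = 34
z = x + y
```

bool + int = int (bool is subclass of int)

int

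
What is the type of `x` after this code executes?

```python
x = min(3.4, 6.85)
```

min() of floats returns float

float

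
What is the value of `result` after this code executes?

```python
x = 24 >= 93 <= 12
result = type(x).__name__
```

x is bool; result = 'bool'

'bool'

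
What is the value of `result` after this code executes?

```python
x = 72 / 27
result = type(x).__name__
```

x is float; result = 'float'

'float'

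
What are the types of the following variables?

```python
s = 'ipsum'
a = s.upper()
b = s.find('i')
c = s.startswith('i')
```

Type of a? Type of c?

upper() returns str; startswith() returns bool

str, bool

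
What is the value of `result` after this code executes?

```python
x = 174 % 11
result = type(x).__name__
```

x is int; result = 'int'

'int'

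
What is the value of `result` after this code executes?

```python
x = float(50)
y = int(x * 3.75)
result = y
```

x = 50.0; y = 187; result = 187

187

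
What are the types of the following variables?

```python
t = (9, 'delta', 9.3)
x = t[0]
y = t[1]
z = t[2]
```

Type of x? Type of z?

tuple[0] is int; tuple[2] is float

int, float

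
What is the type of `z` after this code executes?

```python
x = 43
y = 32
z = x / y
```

int / int = float

float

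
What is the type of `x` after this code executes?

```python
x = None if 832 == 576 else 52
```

832 == 576 is False, so the else branch is taken

int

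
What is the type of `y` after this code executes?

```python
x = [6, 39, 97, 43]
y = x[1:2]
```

Slicing a list returns a list

list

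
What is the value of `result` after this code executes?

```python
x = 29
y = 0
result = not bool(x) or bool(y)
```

x = 29; y = 0; result = False

False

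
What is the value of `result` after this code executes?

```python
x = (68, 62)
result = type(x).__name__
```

x is tuple; result = 'tuple'

'tuple'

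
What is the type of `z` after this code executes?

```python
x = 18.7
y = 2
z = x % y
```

float % int = float

float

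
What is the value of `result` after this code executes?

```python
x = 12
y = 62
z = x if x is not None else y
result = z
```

x = 12; y = 62; z = 12; result = 12

12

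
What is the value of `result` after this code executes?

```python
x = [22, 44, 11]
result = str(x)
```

x = [22, 44, 11]; result = '[22, 44, 11]'

'[22, 44, 11]'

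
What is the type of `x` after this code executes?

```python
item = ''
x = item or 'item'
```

'or' returns first truthy value (str)

str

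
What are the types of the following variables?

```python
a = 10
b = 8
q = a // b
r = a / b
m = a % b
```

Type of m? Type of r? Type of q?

% of ints returns int; / returns float; // returns int

int, float, int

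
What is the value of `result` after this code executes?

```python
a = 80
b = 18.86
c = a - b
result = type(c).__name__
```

a is int; b is float; c is float; result = 'float'

'float'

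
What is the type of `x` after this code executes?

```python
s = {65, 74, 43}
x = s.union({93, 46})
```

set.union() returns a new set

set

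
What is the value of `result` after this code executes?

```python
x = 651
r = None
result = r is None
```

x = 651; r = None; result = True

True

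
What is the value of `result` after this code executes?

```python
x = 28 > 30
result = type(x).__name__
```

x is bool; result = 'bool'

'bool'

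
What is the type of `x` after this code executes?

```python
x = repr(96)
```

repr() returns str

str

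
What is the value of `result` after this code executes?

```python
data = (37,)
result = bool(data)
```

data = (37,); result = True

True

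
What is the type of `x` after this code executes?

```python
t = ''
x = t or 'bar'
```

'or' returns first truthy value (str)

str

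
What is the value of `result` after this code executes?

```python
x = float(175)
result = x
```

x = 175.0; result = 175.0

175.0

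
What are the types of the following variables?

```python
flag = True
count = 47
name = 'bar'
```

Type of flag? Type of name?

flag is assigned the constant True, which has type bool; name is assigned a quoted string literal, so it is a str

bool, str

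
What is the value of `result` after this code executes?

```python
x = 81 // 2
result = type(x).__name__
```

x is int; result = 'int'

'int'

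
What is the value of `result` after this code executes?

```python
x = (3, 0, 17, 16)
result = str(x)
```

x = (3, 0, 17, 16); result = '(3, 0, 17, 16)'

'(3, 0, 17, 16)'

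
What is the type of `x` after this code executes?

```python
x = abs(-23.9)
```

abs() of float returns float

float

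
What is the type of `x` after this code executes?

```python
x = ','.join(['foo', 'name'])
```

str.join() returns str

str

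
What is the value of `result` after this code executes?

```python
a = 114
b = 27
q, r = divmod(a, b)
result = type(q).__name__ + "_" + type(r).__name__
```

a is int; b is int; q is int; r is int; result = 'int_int'

'int_int'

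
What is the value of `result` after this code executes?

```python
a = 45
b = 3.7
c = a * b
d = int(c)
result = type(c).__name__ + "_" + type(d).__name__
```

a is int; b is float; c is float; d is int; result = 'float_int'

'float_int'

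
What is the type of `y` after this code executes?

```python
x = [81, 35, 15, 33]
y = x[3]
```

Indexing list[int] returns int

int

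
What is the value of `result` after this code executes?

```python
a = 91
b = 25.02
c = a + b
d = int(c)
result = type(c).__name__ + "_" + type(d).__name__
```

a is int; b is float; c is float; d is int; result = 'float_int'

'float_int'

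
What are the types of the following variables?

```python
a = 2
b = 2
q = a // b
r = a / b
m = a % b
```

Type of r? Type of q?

/ returns float; // returns int

float, int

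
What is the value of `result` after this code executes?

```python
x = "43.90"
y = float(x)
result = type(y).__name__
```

x is str; y is float; result = 'float'

'float'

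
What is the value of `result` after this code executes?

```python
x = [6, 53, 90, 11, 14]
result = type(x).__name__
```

x is list; result = 'list'

'list'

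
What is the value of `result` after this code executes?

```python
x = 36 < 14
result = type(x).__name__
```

x is bool; result = 'bool'

'bool'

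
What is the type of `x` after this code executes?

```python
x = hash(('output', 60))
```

hash() returns int

int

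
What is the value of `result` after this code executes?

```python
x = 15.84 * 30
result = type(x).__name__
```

x is float; result = 'float'

'float'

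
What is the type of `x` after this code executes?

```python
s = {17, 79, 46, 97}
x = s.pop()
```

Popping from set[int] returns int

int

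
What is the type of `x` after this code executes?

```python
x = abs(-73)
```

abs() of int returns int

int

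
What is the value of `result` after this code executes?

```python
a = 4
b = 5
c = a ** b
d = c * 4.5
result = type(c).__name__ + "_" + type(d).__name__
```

a is int; b is int; c is int; d is float; result = 'int_float'

'int_float'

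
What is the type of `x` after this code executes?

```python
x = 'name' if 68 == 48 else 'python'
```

Both branches of conditional are str

str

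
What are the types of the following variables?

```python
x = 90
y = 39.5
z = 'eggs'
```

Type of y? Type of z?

y is assigned a number with a decimal point, so it is a float; z is assigned a quoted string literal, so it is a str

float, str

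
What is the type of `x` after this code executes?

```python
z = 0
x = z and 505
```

'and' returns first falsy value (0 is int)

int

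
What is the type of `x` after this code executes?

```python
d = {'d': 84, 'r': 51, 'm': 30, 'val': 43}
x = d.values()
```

.values() returns dict_values view

dict_values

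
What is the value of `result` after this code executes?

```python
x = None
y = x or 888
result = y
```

x = None; y = 888; result = 888

888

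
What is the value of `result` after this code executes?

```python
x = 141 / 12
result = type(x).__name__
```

x is float; result = 'float'

'float'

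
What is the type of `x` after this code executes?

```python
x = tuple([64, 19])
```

tuple() constructor returns tuple

tuple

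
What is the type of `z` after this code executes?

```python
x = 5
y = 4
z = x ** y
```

positive int ** positive int = int

int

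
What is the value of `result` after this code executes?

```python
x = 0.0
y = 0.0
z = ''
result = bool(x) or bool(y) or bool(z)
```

x = 0.0; y = 0.0; z = ''; result = False

False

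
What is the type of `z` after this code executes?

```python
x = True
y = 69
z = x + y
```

bool + int = int (bool is subclass of int)

int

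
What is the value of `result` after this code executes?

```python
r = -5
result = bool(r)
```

r = -5; result = True

True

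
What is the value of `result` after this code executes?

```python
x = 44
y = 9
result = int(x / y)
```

x = 44; y = 9; result = 4

4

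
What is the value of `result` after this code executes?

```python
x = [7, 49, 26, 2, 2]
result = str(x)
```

x = [7, 49, 26, 2, 2]; result = '[7, 49, 26, 2, 2]'

'[7, 49, 26, 2, 2]'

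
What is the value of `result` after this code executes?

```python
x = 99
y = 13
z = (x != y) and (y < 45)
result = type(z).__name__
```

x is int; y is int; z is bool; result = 'bool'

'bool'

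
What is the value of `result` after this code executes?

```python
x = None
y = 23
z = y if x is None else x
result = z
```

x = None; y = 23; z = 23; result = 23

23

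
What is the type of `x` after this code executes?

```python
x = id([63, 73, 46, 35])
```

id() returns int

int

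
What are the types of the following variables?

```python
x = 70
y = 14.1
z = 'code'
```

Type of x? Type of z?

x is assigned a bare integer (no decimal point), so it is an int; z is assigned a quoted string literal, so it is a str

int, str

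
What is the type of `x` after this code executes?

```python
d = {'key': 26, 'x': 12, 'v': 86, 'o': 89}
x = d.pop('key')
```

dict.pop() returns the value

int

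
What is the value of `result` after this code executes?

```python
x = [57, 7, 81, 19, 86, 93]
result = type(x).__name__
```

x is list; result = 'list'

'list'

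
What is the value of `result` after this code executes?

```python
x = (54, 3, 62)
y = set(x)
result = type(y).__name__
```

x is tuple; y is set; result = 'set'

'set'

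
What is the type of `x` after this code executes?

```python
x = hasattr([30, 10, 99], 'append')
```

hasattr() returns bool

bool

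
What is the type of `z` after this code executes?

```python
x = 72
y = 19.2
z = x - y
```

int - float = float

float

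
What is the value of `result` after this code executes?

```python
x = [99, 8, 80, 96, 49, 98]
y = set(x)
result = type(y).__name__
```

x is list; y is set; result = 'set'

'set'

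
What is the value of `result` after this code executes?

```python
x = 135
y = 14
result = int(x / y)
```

x = 135; y = 14; result = 9

9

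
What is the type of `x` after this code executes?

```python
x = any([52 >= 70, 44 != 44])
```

any() returns bool

bool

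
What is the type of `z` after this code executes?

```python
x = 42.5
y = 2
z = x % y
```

float % int = float

float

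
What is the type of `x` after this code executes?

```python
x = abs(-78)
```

abs() of int returns int

int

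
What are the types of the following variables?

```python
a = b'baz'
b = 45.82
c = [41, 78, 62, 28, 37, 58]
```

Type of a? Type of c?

a is assigned a bytes literal (b'...' prefix); c is assigned a list literal (square brackets)

bytes, list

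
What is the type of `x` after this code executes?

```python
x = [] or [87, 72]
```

'or' returns first truthy value (list)

list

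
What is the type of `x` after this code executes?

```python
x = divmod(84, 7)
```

divmod() returns tuple of (quotient, remainder)

tuple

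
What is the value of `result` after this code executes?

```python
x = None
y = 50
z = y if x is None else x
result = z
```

x = None; y = 50; z = 50; result = 50

50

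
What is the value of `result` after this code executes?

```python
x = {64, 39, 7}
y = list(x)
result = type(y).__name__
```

x is set; y is list; result = 'list'

'list'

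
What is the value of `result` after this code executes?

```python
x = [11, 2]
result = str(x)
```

x = [11, 2]; result = '[11, 2]'

'[11, 2]'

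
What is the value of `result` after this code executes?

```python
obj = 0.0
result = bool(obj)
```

obj = 0.0; result = False

False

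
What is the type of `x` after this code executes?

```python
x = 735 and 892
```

'and' with truthy values returns last operand (int)

int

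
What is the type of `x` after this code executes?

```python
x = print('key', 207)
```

print() returns None

NoneType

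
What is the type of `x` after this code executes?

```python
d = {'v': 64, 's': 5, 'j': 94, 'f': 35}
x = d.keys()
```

.keys() returns dict_keys view

dict_keys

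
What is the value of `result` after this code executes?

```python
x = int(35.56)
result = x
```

x = 35; result = 35

35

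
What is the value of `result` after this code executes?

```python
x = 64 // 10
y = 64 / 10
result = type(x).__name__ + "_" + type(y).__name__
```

x is int; y is float; result = 'int_float'

'int_float'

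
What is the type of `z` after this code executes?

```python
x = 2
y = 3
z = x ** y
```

positive int ** positive int = int

int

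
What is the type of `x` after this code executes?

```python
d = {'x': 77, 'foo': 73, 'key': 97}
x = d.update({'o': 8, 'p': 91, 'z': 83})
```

dict.update() returns None

NoneType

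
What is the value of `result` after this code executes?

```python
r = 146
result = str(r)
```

r = 146; result = '146'

'146'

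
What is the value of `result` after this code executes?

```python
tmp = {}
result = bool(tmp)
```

tmp = {}; result = False

False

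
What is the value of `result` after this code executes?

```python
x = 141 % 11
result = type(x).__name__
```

x is int; result = 'int'

'int'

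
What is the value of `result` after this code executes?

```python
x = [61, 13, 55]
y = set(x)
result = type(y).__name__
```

x is list; y is set; result = 'set'

'set'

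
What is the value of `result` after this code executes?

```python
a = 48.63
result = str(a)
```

a = 48.63; result = '48.63'

'48.63'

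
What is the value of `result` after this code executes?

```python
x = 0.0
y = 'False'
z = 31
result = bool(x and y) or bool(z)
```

x = 0.0; y = 'False'; z = 31; result = True

True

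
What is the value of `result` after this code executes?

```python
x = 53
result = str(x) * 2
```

x = 53; result = '5353'

'5353'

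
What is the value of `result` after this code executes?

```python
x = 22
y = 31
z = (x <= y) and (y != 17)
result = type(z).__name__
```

x is int; y is int; z is bool; result = 'bool'

'bool'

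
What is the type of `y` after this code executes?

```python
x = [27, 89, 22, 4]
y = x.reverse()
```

list.reverse() returns None

NoneType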